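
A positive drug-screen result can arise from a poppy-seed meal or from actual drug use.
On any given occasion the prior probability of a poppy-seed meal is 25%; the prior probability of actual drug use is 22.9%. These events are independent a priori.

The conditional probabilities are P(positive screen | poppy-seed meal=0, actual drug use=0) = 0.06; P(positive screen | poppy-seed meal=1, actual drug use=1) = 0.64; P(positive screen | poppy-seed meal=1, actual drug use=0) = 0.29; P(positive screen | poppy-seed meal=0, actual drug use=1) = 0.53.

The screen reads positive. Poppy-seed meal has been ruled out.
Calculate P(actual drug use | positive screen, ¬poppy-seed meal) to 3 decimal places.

P(actual drug use | positive screen, ¬poppy-seed meal) ≈ 0.724

By total probability over both values of actual drug use:
  P(positive screen | ¬poppy-seed meal) = 0.06×0.771 + 0.53×0.229
        = 0.046260 + 0.121370 = 0.167630
Configurations with actual drug use contribute 0.121370, so
  P(actual drug use | positive screen, ¬poppy-seed meal) = 0.121370 / 0.167630 ≈ 0.724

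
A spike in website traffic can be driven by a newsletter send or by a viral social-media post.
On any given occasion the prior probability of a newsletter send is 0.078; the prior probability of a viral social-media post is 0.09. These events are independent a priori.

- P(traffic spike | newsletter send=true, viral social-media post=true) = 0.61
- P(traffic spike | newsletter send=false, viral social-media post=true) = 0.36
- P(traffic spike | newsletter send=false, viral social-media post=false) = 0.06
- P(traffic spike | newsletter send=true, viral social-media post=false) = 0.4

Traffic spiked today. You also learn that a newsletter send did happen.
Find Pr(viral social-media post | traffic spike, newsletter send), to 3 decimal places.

P(traffic spike | newsletter send) = 0.4·0.91 + 0.61·0.09 = 0.364000 + 0.054900 = 0.418900
The viral social-media post-present share is 0.61·0.09 = 0.054900.
Hence the posterior is 0.054900/0.418900 ≈ 0.131.

Pr(viral social-media post | traffic spike, newsletter send) ≈ 0.131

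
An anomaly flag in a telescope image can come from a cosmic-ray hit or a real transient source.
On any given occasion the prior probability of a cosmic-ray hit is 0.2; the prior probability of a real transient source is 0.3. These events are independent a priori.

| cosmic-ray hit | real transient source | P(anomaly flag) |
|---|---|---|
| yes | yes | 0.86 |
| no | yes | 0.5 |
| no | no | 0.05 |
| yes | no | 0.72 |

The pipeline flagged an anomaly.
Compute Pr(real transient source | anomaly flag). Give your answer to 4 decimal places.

Pr(real transient source | anomaly flag) ≈ 0.5712

Enumerate the 4 (cosmic-ray hit, real transient source) configurations and weight by the priors:
  P(anomaly flag) = 0.05*0.8*0.7 + 0.5*0.8*0.3 + 0.72*0.2*0.7 + 0.86*0.2*0.3
        = 0.028000 + 0.120000 + 0.100800 + 0.051600 = 0.300400
Configurations with real transient source contribute 0.171600, so
  P(real transient source | anomaly flag) = 0.171600 / 0.300400 ≈ 0.5712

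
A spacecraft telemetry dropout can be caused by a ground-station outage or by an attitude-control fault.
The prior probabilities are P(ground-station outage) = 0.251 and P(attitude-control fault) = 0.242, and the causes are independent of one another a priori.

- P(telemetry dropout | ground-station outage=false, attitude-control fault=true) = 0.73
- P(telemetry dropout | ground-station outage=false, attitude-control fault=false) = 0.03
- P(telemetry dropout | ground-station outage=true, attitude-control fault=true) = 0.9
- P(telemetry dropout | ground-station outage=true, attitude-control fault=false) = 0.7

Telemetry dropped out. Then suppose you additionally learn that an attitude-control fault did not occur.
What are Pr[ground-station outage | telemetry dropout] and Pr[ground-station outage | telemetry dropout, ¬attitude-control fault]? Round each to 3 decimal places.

P(telemetry dropout) = 0.03·0.749·0.758 + 0.73·0.749·0.242 + 0.7·0.251·0.758 + 0.9·0.251·0.242 = 0.017032 + 0.132318 + 0.133181 + 0.054668 = 0.337199
Of this, 0.187849 comes from 0.133181 + 0.054668 (the ground-station outage=true cases).
P(ground-station outage | telemetry dropout) = 0.187849 / 0.337199 ≈ 0.557

Now also conditioning on attitude-control fault≠true:
P(telemetry dropout | ¬attitude-control fault) = 0.03*0.749 + 0.7*0.251 = 0.022470 + 0.175700 = 0.198170
The ground-station outage-present share is 0.7*0.251 = 0.175700.
So P(ground-station outage | telemetry dropout, ¬attitude-control fault) = 0.175700/0.198170 ≈ 0.887.
Ruling out attitude-control fault raises the posterior on ground-station outage — the flip side of explaining away.

Pr[ground-station outage | telemetry dropout] ≈ 0.557; Pr[ground-station outage | telemetry dropout, ¬attitude-control fault] ≈ 0.887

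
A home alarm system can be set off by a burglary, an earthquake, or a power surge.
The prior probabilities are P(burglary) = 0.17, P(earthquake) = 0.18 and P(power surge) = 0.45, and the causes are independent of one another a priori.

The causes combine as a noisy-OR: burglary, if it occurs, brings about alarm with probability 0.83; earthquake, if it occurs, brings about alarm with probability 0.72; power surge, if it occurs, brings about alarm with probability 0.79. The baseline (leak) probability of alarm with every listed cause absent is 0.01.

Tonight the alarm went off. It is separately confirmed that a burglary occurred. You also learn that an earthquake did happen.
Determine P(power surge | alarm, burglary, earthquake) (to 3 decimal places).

P(power surge | alarm, burglary, earthquake) ≈ 0.460

Under noisy-OR, P(alarm | causes) = 1 − (1−0.01)·∏(1−qᵢ) over the active causes.
Numerator (weight on configurations with power surge): 0.990104×0.45 = 0.445547
Denominator P(alarm | burglary, earthquake): 0.952876×0.55 + 0.990104×0.45 = 0.969629
P(power surge | alarm, burglary, earthquake) = 0.445547/0.969629 ≈ 0.460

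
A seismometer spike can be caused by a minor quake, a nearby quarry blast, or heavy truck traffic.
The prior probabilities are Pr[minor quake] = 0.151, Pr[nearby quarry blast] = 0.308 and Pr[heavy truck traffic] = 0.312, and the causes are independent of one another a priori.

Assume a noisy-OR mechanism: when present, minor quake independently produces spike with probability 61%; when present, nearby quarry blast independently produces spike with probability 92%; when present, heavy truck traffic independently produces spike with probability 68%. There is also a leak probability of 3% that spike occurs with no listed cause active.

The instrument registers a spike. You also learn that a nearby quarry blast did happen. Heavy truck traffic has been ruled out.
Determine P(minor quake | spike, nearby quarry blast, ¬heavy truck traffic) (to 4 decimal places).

Under noisy-OR, P(spike | causes) = 1 − (1−0.03)·∏(1−qᵢ) over the active causes.
P(spike | nearby quarry blast, ¬heavy truck traffic) = 0.9224*0.849 + 0.969736*0.151 = 0.783118 + 0.146430 = 0.929548
The minor quake-present share is 0.969736*0.151 = 0.146430.
Hence the posterior is 0.146430/0.929548 ≈ 0.1575.

P(minor quake | spike, nearby quarry blast, ¬heavy truck traffic) ≈ 0.1575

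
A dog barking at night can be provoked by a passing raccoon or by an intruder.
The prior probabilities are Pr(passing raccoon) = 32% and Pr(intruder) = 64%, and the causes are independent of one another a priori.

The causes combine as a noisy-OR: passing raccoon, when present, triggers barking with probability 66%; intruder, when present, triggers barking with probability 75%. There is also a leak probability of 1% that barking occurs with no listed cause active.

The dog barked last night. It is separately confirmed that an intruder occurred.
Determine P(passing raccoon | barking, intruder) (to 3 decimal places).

P(passing raccoon | barking, intruder) ≈ 0.364

Under noisy-OR, P(barking | causes) = 1 − (1−0.01)·∏(1−qᵢ) over the active causes.
Numerator (weight on configurations with passing raccoon): 0.91585·0.32 = 0.293072
The normalizing constant is 0.7525·0.68 + 0.91585·0.32 = 0.804772
P(passing raccoon | barking, intruder) = 0.293072/0.804772 ≈ 0.364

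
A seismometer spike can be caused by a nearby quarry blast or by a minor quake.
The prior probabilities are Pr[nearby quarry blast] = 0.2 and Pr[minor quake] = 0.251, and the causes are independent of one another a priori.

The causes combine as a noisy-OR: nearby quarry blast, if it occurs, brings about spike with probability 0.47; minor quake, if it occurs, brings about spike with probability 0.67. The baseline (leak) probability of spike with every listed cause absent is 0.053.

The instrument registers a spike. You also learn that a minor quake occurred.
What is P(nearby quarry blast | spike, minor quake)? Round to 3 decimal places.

P(nearby quarry blast | spike, minor quake) ≈ 0.233

Under noisy-OR, P(spike | causes) = 1 − (1−0.053)·∏(1−qᵢ) over the active causes.
P(spike | minor quake) = 0.68749*0.8 + 0.83437*0.2 = 0.549992 + 0.166874 = 0.716866
The nearby quarry blast-present share is 0.83437*0.2 = 0.166874.
So P(nearby quarry blast | spike, minor quake) = 0.166874/0.716866 ≈ 0.233.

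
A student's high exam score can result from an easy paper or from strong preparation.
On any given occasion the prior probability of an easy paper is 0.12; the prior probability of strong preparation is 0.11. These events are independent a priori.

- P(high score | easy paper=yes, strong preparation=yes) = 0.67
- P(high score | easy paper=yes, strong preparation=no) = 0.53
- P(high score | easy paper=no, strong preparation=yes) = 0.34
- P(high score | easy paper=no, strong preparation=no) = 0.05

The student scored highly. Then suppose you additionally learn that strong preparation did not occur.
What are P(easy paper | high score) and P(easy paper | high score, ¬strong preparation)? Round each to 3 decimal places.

P(easy paper | high score) ≈ 0.476; P(easy paper | high score, ¬strong preparation) ≈ 0.591

Enumerate the 4 (easy paper, strong preparation) configurations and weight by the priors:
  P(high score) = 0.05·0.88·0.89 + 0.34·0.88·0.11 + 0.53·0.12·0.89 + 0.67·0.12·0.11
        = 0.039160 + 0.032912 + 0.056604 + 0.008844 = 0.137520
Configurations with easy paper contribute 0.065448, so
  P(easy paper | high score) = 0.065448 / 0.137520 ≈ 0.476

Now also conditioning on strong preparation≠true:
Weight on easy paper=true, given the evidence: 0.53·0.12 = 0.063600
Denominator P(high score | ¬strong preparation): 0.05·0.88 + 0.53·0.12 = 0.107600
Posterior = 0.063600 / 0.107600 ≈ 0.591
Ruling out strong preparation raises the posterior on easy paper — the flip side of explaining away.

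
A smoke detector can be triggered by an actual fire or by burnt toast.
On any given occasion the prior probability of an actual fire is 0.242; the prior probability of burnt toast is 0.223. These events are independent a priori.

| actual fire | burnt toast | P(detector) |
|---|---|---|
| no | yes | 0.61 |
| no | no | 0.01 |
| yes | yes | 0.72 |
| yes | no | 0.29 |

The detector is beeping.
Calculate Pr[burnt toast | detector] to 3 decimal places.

By total probability over the 4 (actual fire, burnt toast) configurations:
  P(detector) = 0.01*0.758*0.777 + 0.61*0.758*0.223 + 0.29*0.242*0.777 + 0.72*0.242*0.223
        = 0.005890 + 0.103111 + 0.054530 + 0.038856 = 0.202387
Configurations with burnt toast contribute 0.141967, so
  P(burnt toast | detector) = 0.141967 / 0.202387 ≈ 0.701

Pr[burnt toast | detector] ≈ 0.701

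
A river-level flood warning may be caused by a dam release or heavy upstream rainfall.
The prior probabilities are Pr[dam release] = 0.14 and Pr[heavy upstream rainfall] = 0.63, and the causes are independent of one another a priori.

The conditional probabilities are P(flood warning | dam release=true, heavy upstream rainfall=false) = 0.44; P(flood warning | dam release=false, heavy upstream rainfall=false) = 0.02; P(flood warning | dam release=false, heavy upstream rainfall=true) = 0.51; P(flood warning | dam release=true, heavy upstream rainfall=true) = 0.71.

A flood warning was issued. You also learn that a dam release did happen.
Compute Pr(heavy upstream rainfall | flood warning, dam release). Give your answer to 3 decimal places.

Enumerate both values of heavy upstream rainfall and weight by the priors:
  P(flood warning | dam release) = 0.44*0.37 + 0.71*0.63
        = 0.162800 + 0.447300 = 0.610100
The terms with heavy upstream rainfall present sum to 0.447300, so
  P(heavy upstream rainfall | flood warning, dam release) = 0.447300 / 0.610100 ≈ 0.733

Pr(heavy upstream rainfall | flood warning, dam release) ≈ 0.733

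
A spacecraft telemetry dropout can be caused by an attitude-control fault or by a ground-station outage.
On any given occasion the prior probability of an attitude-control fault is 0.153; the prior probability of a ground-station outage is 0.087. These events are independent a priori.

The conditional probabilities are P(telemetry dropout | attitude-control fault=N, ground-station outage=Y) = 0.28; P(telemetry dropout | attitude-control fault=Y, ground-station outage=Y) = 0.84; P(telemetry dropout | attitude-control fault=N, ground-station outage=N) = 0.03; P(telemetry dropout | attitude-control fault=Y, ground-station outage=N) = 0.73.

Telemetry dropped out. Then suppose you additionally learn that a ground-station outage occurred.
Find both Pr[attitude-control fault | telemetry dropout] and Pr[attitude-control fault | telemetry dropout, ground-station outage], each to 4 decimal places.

Pr[attitude-control fault | telemetry dropout] ≈ 0.7208; Pr[attitude-control fault | telemetry dropout, ground-station outage] ≈ 0.3515

By total probability over the 4 (attitude-control fault, ground-station outage) configurations:
  P(telemetry dropout) = 0.03×0.847×0.913 + 0.28×0.847×0.087 + 0.73×0.153×0.913 + 0.84×0.153×0.087
        = 0.023199 + 0.020633 + 0.101973 + 0.011181 = 0.156986
The terms with attitude-control fault present sum to 0.113154, so
  P(attitude-control fault | telemetry dropout) = 0.113154 / 0.156986 ≈ 0.7208

Now also conditioning on ground-station outage=true:
P(telemetry dropout | ground-station outage) = 0.28×0.847 + 0.84×0.153 = 0.237160 + 0.128520 = 0.365680
Of this, 0.128520 comes from 0.84×0.153 (the attitude-control fault=true cases).
P(attitude-control fault | telemetry dropout, ground-station outage) = 0.128520 / 0.365680 ≈ 0.3515
The drop from 0.7208 to 0.3515 is the explaining-away (discounting) effect.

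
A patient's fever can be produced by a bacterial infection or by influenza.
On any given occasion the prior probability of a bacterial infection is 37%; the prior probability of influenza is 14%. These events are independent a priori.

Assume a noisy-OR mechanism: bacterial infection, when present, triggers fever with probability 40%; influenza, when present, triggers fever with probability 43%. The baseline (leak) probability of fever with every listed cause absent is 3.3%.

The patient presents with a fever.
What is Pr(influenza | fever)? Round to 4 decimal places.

Pr(influenza | fever) ≈ 0.3290

Under noisy-OR, P(fever | causes) = 1 − (1−0.033)·∏(1−qᵢ) over the active causes.
P(fever) = 0.033·0.63·0.86 + 0.44881·0.63·0.14 + 0.4198·0.37·0.86 + 0.669286·0.37·0.14 = 0.017879 + 0.039585 + 0.133580 + 0.034669 = 0.225713
Of this, 0.074254 comes from 0.039585 + 0.034669 (the influenza=true cases).
Hence the posterior is 0.074254/0.225713 ≈ 0.3290.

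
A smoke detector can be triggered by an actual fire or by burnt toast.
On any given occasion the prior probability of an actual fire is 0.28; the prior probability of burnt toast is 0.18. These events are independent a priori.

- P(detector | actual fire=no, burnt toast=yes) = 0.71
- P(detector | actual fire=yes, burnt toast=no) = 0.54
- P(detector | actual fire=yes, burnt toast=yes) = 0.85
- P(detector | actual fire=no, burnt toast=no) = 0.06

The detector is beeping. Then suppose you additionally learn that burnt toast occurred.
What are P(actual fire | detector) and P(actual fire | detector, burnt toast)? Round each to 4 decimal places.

Sum P(detector|·) weighted by the priors over the 4 (actual fire, burnt toast) configurations:
  P(detector) = 0.06*0.72*0.82 + 0.71*0.72*0.18 + 0.54*0.28*0.82 + 0.85*0.28*0.18
        = 0.035424 + 0.092016 + 0.123984 + 0.042840 = 0.294264
The terms with actual fire present sum to 0.166824, so
  P(actual fire | detector) = 0.166824 / 0.294264 ≈ 0.5669

Now also conditioning on burnt toast=true:
By total probability over both values of actual fire:
  P(detector | burnt toast) = 0.71*0.72 + 0.85*0.28
        = 0.511200 + 0.238000 = 0.749200
The terms with actual fire present sum to 0.238000, so
  P(actual fire | detector, burnt toast) = 0.238000 / 0.749200 ≈ 0.3177
Conditioning on burnt toast lowers the posterior on actual fire: the classic explaining-away effect in a common-effect structure.

P(actual fire | detector) ≈ 0.5669; P(actual fire | detector, burnt toast) ≈ 0.3177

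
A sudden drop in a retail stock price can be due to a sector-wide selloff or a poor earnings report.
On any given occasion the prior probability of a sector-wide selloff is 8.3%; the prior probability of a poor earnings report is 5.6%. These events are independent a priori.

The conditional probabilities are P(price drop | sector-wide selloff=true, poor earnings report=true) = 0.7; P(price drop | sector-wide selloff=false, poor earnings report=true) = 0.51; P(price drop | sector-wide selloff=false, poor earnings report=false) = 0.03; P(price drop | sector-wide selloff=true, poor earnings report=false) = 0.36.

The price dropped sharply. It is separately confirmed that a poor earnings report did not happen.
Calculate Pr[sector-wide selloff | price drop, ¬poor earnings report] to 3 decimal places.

Pr[sector-wide selloff | price drop, ¬poor earnings report] ≈ 0.521

By total probability over both values of sector-wide selloff:
  P(price drop | ¬poor earnings report) = 0.03·0.917 + 0.36·0.083
        = 0.027510 + 0.029880 = 0.057390
Keeping only the sector-wide selloff-present terms gives 0.029880, so
  P(sector-wide selloff | price drop, ¬poor earnings report) = 0.029880 / 0.057390 ≈ 0.521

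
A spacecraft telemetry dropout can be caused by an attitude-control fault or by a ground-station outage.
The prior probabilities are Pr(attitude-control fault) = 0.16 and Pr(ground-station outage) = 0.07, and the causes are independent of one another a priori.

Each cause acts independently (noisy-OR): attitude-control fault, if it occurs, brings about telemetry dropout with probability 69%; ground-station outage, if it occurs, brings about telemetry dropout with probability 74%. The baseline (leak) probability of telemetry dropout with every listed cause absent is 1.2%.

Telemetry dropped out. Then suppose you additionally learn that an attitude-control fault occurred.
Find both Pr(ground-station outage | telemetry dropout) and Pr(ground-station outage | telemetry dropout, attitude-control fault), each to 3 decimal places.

Under noisy-OR, P(telemetry dropout | causes) = 1 − (1−0.012)·∏(1−qᵢ) over the active causes.
Weight on ground-station outage=true, given the evidence: 0.043695 + 0.010308 = 0.054003
Normalizer over all consistent configurations: 0.012*0.84*0.93 + 0.74312*0.84*0.07 + 0.69372*0.16*0.93 + 0.920367*0.16*0.07 = 0.166603
Posterior = 0.054003 / 0.166603 ≈ 0.324

Now condition on the additional information:
Enumerate both values of ground-station outage and weight by the priors:
  P(telemetry dropout | attitude-control fault) = 0.69372*0.93 + 0.920367*0.07
        = 0.645160 + 0.064426 = 0.709586
Keeping only the ground-station outage-present terms gives 0.064426, so
  P(ground-station outage | telemetry dropout, attitude-control fault) = 0.064426 / 0.709586 ≈ 0.091

Pr(ground-station outage | telemetry dropout) ≈ 0.324; Pr(ground-station outage | telemetry dropout, attitude-control fault) ≈ 0.091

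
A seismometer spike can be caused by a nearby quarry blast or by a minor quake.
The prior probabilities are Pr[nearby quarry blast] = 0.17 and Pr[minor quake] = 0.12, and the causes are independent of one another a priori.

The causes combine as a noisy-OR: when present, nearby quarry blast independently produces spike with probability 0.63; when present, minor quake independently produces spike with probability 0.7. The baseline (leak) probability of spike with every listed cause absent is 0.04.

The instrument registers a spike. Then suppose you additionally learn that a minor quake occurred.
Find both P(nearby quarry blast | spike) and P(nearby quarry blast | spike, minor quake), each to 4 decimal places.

P(nearby quarry blast | spike) ≈ 0.5339; P(nearby quarry blast | spike, minor quake) ≈ 0.2045

Under noisy-OR, P(spike | causes) = 1 − (1−0.04)·∏(1−qᵢ) over the active causes.
Weight on nearby quarry blast=true, given the evidence: 0.096462 + 0.018226 = 0.114688
Normalizer over all consistent configurations: 0.04·0.83·0.88 + 0.712·0.83·0.12 + 0.6448·0.17·0.88 + 0.89344·0.17·0.12 = 0.214819
P(nearby quarry blast | spike) = 0.114688/0.214819 ≈ 0.5339

Now also conditioning on minor quake=true:
Numerator (weight on configurations with nearby quarry blast): 0.89344×0.17 = 0.151885
The normalizing constant is 0.712×0.83 + 0.89344×0.17 = 0.742845
Posterior = 0.151885 / 0.742845 ≈ 0.2045
Conditioning on minor quake lowers the posterior on nearby quarry blast: the classic explaining-away effect in a common-effect structure.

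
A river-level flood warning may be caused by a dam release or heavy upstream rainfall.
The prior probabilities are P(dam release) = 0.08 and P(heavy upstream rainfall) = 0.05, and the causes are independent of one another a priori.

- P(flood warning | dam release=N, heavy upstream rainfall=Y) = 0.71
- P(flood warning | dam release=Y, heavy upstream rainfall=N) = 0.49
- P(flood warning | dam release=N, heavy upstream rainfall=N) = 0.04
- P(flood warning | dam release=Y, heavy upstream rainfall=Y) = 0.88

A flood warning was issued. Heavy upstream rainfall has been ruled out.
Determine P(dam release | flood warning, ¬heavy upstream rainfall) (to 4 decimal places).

P(dam release | flood warning, ¬heavy upstream rainfall) ≈ 0.5158

Enumerate both values of dam release and weight by the priors:
  P(flood warning | ¬heavy upstream rainfall) = 0.04*0.92 + 0.49*0.08
        = 0.036800 + 0.039200 = 0.076000
The terms with dam release present sum to 0.039200, so
  P(dam release | flood warning, ¬heavy upstream rainfall) = 0.039200 / 0.076000 ≈ 0.5158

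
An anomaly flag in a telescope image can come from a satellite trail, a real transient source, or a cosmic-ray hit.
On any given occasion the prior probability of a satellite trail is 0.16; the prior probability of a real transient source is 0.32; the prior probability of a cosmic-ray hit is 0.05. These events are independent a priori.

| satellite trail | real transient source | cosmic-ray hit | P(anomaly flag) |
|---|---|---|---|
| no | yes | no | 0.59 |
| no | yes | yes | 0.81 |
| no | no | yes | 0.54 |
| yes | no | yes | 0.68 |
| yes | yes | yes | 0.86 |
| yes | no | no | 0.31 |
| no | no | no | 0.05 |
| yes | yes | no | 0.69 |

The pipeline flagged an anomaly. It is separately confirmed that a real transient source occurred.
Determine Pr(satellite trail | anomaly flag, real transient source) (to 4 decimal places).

For the numerator, keep only satellite trail=true terms: 0.104880 + 0.006880 = 0.111760
Normalizer over all consistent configurations: 0.59×0.84×0.95 + 0.81×0.84×0.05 + 0.69×0.16×0.95 + 0.86×0.16×0.05 = 0.616600
Posterior = 0.111760 / 0.616600 ≈ 0.1813

Pr(satellite trail | anomaly flag, real transient source) ≈ 0.1813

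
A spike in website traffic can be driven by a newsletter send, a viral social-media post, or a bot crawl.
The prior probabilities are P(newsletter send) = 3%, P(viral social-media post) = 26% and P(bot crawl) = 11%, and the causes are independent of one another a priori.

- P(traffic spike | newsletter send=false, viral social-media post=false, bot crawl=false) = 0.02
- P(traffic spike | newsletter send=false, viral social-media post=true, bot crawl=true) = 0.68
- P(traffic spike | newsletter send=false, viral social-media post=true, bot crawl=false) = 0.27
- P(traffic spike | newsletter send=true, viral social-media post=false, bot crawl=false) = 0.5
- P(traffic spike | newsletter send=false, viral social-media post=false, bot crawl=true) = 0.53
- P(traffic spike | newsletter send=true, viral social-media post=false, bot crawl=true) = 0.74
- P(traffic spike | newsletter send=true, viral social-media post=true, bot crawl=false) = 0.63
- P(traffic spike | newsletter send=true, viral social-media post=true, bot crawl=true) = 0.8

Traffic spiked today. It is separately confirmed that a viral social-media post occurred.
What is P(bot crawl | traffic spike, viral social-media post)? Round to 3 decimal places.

P(bot crawl | traffic spike, viral social-media post) ≈ 0.231

Sum P(traffic spike|·) weighted by the priors over the 4 (newsletter send, bot crawl) configurations:
  P(traffic spike | viral social-media post) = 0.27·0.97·0.89 + 0.68·0.97·0.11 + 0.63·0.03·0.89 + 0.8·0.03·0.11
        = 0.233091 + 0.072556 + 0.016821 + 0.002640 = 0.325108
Configurations with bot crawl contribute 0.075196, so
  P(bot crawl | traffic spike, viral social-media post) = 0.075196 / 0.325108 ≈ 0.231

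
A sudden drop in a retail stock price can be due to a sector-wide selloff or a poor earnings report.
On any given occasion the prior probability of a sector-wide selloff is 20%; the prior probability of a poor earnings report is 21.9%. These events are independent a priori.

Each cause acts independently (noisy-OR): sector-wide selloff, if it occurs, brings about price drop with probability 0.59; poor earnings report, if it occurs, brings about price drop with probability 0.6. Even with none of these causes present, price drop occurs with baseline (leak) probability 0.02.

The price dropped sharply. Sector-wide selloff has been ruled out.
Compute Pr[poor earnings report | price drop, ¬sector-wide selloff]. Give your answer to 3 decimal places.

Pr[poor earnings report | price drop, ¬sector-wide selloff] ≈ 0.895

Under noisy-OR, P(price drop | causes) = 1 − (1−0.02)·∏(1−qᵢ) over the active causes.
P(price drop | ¬sector-wide selloff) = 0.02·0.781 + 0.608·0.219 = 0.015620 + 0.133152 = 0.148772
Restricting to configurations with poor earnings report present: 0.608·0.219 = 0.133152.
Hence the posterior is 0.133152/0.148772 ≈ 0.895.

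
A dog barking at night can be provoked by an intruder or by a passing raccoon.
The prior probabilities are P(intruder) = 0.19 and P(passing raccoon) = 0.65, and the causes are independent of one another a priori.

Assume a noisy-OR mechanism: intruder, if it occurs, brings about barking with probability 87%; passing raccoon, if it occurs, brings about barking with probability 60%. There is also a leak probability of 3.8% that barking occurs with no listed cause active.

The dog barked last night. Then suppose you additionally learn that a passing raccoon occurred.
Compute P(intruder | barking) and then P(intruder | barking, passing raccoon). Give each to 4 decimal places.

Under noisy-OR, P(barking | causes) = 1 − (1−0.038)·∏(1−qᵢ) over the active causes.
Sum P(barking|·) weighted by the priors over the 4 (intruder, passing raccoon) configurations:
  P(barking) = 0.038×0.81×0.35 + 0.6152×0.81×0.65 + 0.87494×0.19×0.35 + 0.949976×0.19×0.65
        = 0.010773 + 0.323903 + 0.058184 + 0.117322 = 0.510182
The terms with intruder present sum to 0.175506, so
  P(intruder | barking) = 0.175506 / 0.510182 ≈ 0.3440

With the extra evidence:
By total probability over both values of intruder:
  P(barking | passing raccoon) = 0.6152*0.81 + 0.949976*0.19
        = 0.498312 + 0.180495 = 0.678807
The terms with intruder present sum to 0.180495, so
  P(intruder | barking, passing raccoon) = 0.180495 / 0.678807 ≈ 0.2659

P(intruder | barking) ≈ 0.3440; P(intruder | barking, passing raccoon) ≈ 0.2659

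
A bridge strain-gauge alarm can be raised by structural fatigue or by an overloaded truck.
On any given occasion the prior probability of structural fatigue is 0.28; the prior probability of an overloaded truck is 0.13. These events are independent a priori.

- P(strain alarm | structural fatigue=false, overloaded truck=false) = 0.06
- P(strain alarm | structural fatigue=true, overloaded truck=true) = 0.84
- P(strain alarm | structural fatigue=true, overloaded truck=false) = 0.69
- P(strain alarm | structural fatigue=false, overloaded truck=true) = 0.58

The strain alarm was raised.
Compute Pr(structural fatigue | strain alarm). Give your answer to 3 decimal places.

Pr(structural fatigue | strain alarm) ≈ 0.684

P(strain alarm) = 0.06×0.72×0.87 + 0.58×0.72×0.13 + 0.69×0.28×0.87 + 0.84×0.28×0.13 = 0.037584 + 0.054288 + 0.168084 + 0.030576 = 0.290532
The structural fatigue-present share is 0.168084 + 0.030576 = 0.198660.
Hence the posterior is 0.198660/0.290532 ≈ 0.684.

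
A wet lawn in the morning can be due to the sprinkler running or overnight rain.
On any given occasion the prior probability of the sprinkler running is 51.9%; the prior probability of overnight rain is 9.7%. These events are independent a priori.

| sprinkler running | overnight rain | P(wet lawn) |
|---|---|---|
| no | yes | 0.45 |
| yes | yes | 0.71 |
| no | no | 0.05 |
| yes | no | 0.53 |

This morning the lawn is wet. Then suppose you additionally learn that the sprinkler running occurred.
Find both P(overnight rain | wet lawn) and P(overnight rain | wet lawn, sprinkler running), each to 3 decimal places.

P(overnight rain | wet lawn) ≈ 0.174; P(overnight rain | wet lawn, sprinkler running) ≈ 0.126

P(wet lawn) = 0.05·0.481·0.903 + 0.45·0.481·0.097 + 0.53·0.519·0.903 + 0.71·0.519·0.097 = 0.021717 + 0.020996 + 0.248388 + 0.035744 = 0.326845
The overnight rain-present share is 0.020996 + 0.035744 = 0.056740.
Hence the posterior is 0.056740/0.326845 ≈ 0.174.

With the extra evidence:
For the numerator, keep only overnight rain=true terms: 0.71×0.097 = 0.068870
Normalizer over all consistent configurations: 0.53×0.903 + 0.71×0.097 = 0.547460
P(overnight rain | wet lawn, sprinkler running) = 0.068870/0.547460 ≈ 0.126
— sprinkler running explains away the evidence for overnight rain.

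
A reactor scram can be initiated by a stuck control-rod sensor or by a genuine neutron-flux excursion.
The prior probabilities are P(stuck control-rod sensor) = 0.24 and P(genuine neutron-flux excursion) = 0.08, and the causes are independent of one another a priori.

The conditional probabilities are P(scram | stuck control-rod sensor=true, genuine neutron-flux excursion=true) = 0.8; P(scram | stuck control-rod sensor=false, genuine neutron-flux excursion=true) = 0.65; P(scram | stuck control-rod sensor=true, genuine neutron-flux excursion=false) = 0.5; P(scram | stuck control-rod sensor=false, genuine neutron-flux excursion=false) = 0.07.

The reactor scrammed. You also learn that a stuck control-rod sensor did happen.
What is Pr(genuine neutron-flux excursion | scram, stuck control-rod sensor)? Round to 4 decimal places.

Pr(genuine neutron-flux excursion | scram, stuck control-rod sensor) ≈ 0.1221

P(scram | stuck control-rod sensor) = 0.5·0.92 + 0.8·0.08 = 0.460000 + 0.064000 = 0.524000
The genuine neutron-flux excursion-present share is 0.8·0.08 = 0.064000.
P(genuine neutron-flux excursion | scram, stuck control-rod sensor) = 0.064000 / 0.524000 ≈ 0.1221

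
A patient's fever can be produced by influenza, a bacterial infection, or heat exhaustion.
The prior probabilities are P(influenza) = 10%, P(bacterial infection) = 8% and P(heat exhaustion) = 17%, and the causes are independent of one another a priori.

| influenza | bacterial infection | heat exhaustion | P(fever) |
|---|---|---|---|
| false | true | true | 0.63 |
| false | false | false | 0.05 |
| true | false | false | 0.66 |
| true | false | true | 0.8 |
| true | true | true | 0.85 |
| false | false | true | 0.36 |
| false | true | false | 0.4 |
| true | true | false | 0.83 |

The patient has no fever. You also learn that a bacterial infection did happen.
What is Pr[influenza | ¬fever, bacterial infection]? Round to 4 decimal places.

Pr[influenza | ¬fever, bacterial infection] ≈ 0.0319

P(¬fever | bacterial infection) = 0.6*0.9*0.83 + 0.37*0.9*0.17 + 0.17*0.1*0.83 + 0.15*0.1*0.17 = 0.448200 + 0.056610 + 0.014110 + 0.002550 = 0.521470
Restricting to configurations with influenza present: 0.014110 + 0.002550 = 0.016660.
P(influenza | ¬fever, bacterial infection) = 0.016660 / 0.521470 ≈ 0.0319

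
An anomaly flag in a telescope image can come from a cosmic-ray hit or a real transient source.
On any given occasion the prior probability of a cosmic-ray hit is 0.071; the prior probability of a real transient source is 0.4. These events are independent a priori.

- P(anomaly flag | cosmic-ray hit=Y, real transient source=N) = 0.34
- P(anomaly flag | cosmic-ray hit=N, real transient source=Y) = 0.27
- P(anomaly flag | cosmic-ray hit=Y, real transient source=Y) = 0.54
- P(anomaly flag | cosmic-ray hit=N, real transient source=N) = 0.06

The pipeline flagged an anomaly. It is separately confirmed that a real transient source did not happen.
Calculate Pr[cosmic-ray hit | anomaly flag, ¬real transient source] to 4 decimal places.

Pr[cosmic-ray hit | anomaly flag, ¬real transient source] ≈ 0.3022

P(anomaly flag | ¬real transient source) = 0.06·0.929 + 0.34·0.071 = 0.055740 + 0.024140 = 0.079880
Restricting to configurations with cosmic-ray hit present: 0.34·0.071 = 0.024140.
P(cosmic-ray hit | anomaly flag, ¬real transient source) = 0.024140 / 0.079880 ≈ 0.3022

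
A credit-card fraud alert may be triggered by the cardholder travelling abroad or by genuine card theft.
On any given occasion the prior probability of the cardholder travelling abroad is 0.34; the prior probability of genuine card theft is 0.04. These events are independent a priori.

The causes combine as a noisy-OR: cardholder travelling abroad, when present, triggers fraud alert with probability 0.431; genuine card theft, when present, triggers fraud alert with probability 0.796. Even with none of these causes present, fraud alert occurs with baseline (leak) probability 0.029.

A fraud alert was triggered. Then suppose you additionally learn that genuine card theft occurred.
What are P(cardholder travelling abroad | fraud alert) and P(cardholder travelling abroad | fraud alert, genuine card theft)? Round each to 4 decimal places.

Under noisy-OR, P(fraud alert | causes) = 1 − (1−0.029)·∏(1−qᵢ) over the active causes.
Weight on cardholder travelling abroad=true, given the evidence: 0.146064 + 0.012067 = 0.158131
The normalizing constant is 0.029·0.66·0.96 + 0.801916·0.66·0.04 + 0.447501·0.34·0.96 + 0.88729·0.34·0.04 = 0.197676
P(cardholder travelling abroad | fraud alert) = 0.158131/0.197676 ≈ 0.8000

Now also conditioning on genuine card theft=true:
For the numerator, keep only cardholder travelling abroad=true terms: 0.88729·0.34 = 0.301679
Normalizer over all consistent configurations: 0.801916·0.66 + 0.88729·0.34 = 0.830944
Posterior = 0.301679 / 0.830944 ≈ 0.3631
This is intercausal reasoning (explaining away): once genuine card theft accounts for the fraud alert, cardholder travelling abroad becomes less likely.

P(cardholder travelling abroad | fraud alert) ≈ 0.8000; P(cardholder travelling abroad | fraud alert, genuine card theft) ≈ 0.3631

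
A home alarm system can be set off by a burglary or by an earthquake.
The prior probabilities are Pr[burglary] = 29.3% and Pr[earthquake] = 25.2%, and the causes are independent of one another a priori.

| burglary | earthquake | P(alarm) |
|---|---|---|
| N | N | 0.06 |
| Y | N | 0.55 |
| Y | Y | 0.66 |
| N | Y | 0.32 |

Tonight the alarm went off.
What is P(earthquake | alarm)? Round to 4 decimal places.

Numerator (weight on configurations with earthquake): 0.057012 + 0.048732 = 0.105744
Denominator P(alarm): 0.06*0.707*0.748 + 0.32*0.707*0.252 + 0.55*0.293*0.748 + 0.66*0.293*0.252 = 0.258014
Posterior = 0.105744 / 0.258014 ≈ 0.4098

P(earthquake | alarm) ≈ 0.4098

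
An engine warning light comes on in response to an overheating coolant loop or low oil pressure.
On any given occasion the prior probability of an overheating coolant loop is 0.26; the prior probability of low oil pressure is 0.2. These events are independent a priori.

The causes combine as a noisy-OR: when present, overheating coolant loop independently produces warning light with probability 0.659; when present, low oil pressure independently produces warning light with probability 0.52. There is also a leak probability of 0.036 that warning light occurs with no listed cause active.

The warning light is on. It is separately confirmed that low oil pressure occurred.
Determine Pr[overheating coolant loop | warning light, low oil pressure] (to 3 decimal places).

Pr[overheating coolant loop | warning light, low oil pressure] ≈ 0.355

Under noisy-OR, P(warning light | causes) = 1 − (1−0.036)·∏(1−qᵢ) over the active causes.
Numerator (weight on configurations with overheating coolant loop): 0.842212*0.26 = 0.218975
Denominator P(warning light | low oil pressure): 0.53728*0.74 + 0.842212*0.26 = 0.616562
P(overheating coolant loop | warning light, low oil pressure) = 0.218975/0.616562 ≈ 0.355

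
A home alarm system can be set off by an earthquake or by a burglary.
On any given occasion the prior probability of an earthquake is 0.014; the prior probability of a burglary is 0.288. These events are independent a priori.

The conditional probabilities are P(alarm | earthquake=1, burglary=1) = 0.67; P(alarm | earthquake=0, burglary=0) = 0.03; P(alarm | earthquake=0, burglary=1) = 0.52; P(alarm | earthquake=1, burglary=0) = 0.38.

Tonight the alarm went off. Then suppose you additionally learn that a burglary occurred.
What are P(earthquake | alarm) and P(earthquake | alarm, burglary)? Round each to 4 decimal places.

P(earthquake | alarm) ≈ 0.0370; P(earthquake | alarm, burglary) ≈ 0.0180

Enumerate the 4 (earthquake, burglary) configurations and weight by the priors:
  P(alarm) = 0.03·0.986·0.712 + 0.52·0.986·0.288 + 0.38·0.014·0.712 + 0.67·0.014·0.288
        = 0.021061 + 0.147663 + 0.003788 + 0.002701 = 0.175213
Configurations with earthquake contribute 0.006489, so
  P(earthquake | alarm) = 0.006489 / 0.175213 ≈ 0.0370

Now also conditioning on burglary=true:
Weight on earthquake=true, given the evidence: 0.67*0.014 = 0.009380
The normalizing constant is 0.52*0.986 + 0.67*0.014 = 0.522100
P(earthquake | alarm, burglary) = 0.009380/0.522100 ≈ 0.0180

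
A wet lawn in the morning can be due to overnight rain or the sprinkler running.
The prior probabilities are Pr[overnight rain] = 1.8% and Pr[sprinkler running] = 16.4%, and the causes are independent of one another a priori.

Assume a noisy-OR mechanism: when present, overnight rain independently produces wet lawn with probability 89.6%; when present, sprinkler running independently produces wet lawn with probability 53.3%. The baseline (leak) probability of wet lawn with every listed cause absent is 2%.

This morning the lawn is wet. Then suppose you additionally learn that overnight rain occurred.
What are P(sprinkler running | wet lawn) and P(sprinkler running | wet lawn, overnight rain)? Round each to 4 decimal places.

Under noisy-OR, P(wet lawn | causes) = 1 − (1−0.02)·∏(1−qᵢ) over the active causes.
For the numerator, keep only sprinkler running=true terms: 0.087343 + 0.002811 = 0.090154
Normalizer over all consistent configurations: 0.02×0.982×0.836 + 0.54234×0.982×0.164 + 0.89808×0.018×0.836 + 0.952403×0.018×0.164 = 0.120087
Posterior = 0.090154 / 0.120087 ≈ 0.7507

With the extra evidence:
Enumerate both values of sprinkler running and weight by the priors:
  P(wet lawn | overnight rain) = 0.89808·0.836 + 0.952403·0.164
        = 0.750795 + 0.156194 = 0.906989
Keeping only the sprinkler running-present terms gives 0.156194, so
  P(sprinkler running | wet lawn, overnight rain) = 0.156194 / 0.906989 ≈ 0.1722

P(sprinkler running | wet lawn) ≈ 0.7507; P(sprinkler running | wet lawn, overnight rain) ≈ 0.1722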